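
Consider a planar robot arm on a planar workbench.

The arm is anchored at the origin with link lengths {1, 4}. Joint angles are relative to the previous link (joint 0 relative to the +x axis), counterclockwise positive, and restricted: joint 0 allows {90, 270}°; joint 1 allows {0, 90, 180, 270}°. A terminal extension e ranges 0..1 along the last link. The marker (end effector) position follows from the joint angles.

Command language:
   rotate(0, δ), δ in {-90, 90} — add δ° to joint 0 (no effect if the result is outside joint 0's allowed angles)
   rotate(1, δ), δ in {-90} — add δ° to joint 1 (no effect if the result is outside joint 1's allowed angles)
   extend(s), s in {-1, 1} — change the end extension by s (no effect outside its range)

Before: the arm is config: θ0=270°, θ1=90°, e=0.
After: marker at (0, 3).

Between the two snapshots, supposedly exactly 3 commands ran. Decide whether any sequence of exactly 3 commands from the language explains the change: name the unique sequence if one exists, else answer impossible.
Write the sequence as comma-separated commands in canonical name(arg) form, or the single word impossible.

from: config: θ0=270°, θ1=90°, e=0
t=1 rotate(1, -90) ⇒ config: θ0=270°, θ1=0°, e=0
t=2 rotate(1, -90) ⇒ config: θ0=270°, θ1=270°, e=0
t=3 rotate(1, -90) ⇒ config: θ0=270°, θ1=180°, e=0
no other 3-command option fits: unique.

rotate(1, -90), rotate(1, -90), rotate(1, -90)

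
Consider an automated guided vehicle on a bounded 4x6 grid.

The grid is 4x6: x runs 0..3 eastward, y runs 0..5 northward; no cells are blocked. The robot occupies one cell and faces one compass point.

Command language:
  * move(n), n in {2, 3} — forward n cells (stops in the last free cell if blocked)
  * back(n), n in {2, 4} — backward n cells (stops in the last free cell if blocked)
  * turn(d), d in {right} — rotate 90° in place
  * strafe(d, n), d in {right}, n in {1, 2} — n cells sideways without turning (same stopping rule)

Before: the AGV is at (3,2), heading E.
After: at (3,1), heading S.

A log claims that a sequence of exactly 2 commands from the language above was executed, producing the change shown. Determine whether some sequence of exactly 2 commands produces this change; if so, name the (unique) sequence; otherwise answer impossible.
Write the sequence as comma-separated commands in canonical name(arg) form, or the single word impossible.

strafe(right, 1), turn(right)

key: position moved to (3,1) AND the heading swung to S — translation plus rotation needed
from: at (3,2), heading E
step 1 (strafe(right, 1)): at (3,1), heading E
step 2 (turn(right)): at (3,1), heading S
uniquely the one of 49 2-step routes that fits.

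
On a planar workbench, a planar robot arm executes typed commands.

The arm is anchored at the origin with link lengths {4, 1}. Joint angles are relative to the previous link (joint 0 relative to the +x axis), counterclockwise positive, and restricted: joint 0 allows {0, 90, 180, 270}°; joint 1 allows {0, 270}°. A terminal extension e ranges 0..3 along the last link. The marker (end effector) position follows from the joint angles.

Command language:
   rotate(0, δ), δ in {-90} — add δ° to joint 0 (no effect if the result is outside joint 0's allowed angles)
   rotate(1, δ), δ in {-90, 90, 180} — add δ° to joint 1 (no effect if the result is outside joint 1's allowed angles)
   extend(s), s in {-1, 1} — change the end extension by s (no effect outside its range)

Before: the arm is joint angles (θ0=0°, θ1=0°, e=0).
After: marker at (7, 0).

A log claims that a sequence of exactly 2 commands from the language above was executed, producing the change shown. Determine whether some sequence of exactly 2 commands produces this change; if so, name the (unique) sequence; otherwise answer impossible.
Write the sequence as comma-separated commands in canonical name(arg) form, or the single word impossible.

extend(1), extend(1)

initial: joint angles (θ0=0°, θ1=0°, e=0)
step 1 (extend(1)): joint angles (θ0=0°, θ1=0°, e=1)
step 2 (extend(1)): joint angles (θ0=0°, θ1=0°, e=2)
no rival 2-sequence matches.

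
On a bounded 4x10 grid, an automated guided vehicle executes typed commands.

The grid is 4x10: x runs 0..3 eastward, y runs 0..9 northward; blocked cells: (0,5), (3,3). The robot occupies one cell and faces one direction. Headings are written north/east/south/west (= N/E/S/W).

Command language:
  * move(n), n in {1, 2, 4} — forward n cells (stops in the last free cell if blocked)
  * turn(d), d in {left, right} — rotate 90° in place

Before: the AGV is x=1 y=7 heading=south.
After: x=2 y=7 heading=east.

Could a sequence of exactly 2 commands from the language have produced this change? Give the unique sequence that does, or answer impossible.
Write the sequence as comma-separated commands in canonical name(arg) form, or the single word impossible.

key: cell and facing (now E) both changed — the 2 commands mix motion and turning
from: x=1 y=7 heading=south
[1] after turn(left): x=1 y=7 heading=east
[2] after move(1): x=2 y=7 heading=east
uniquely the one of 25 2-step routes that fits.

turn(left), move(1)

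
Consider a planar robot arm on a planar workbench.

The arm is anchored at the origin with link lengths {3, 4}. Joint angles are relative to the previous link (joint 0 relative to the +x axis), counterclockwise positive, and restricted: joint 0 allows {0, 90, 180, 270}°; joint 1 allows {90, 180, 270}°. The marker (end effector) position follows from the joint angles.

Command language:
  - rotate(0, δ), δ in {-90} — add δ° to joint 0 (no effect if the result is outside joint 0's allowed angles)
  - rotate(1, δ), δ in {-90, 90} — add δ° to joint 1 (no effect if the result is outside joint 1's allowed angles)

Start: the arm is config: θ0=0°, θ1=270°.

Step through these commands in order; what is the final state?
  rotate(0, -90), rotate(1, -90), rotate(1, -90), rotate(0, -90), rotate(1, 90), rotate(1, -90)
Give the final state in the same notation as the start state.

initial: config: θ0=0°, θ1=270°
t=1 rotate(0, -90) ⇒ config: θ0=270°, θ1=270°
t=2 rotate(1, -90) ⇒ config: θ0=270°, θ1=180°
t=3 rotate(1, -90) ⇒ config: θ0=270°, θ1=90°
t=4 rotate(0, -90) ⇒ config: θ0=180°, θ1=90°
t=5 rotate(1, 90) ⇒ config: θ0=180°, θ1=180°
t=6 rotate(1, -90) ⇒ config: θ0=180°, θ1=90°

config: θ0=180°, θ1=90°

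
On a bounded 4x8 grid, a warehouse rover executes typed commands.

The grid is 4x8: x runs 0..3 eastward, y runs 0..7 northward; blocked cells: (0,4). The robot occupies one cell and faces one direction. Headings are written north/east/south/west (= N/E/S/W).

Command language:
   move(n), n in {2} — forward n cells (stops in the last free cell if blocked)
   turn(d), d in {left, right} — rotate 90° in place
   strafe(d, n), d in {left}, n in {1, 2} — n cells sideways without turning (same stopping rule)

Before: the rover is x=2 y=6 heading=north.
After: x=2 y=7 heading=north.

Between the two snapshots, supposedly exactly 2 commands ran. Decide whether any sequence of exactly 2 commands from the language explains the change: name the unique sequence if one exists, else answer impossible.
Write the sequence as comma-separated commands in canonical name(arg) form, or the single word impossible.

key: still facing N at the end — nothing in the sequence rotates
from: x=2 y=6 heading=north
t=1 move(2) ⇒ x=2 y=7 heading=north
t=2 move(2) ⇒ x=2 y=7 heading=north
all 25 alternatives checked — unique.

move(2), move(2)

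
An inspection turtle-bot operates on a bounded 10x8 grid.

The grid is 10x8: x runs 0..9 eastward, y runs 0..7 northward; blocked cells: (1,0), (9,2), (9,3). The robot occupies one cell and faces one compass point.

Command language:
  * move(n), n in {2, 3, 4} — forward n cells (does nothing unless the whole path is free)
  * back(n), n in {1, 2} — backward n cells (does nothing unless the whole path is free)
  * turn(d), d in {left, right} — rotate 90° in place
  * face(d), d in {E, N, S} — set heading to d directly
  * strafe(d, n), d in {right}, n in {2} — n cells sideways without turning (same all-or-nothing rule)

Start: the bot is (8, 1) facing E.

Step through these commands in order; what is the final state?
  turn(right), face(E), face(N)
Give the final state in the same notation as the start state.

(8, 1) facing N

from: (8, 1) facing E
1. turn(right) → (8, 1) facing S
2. face(E) → (8, 1) facing E
3. face(N) → (8, 1) facing N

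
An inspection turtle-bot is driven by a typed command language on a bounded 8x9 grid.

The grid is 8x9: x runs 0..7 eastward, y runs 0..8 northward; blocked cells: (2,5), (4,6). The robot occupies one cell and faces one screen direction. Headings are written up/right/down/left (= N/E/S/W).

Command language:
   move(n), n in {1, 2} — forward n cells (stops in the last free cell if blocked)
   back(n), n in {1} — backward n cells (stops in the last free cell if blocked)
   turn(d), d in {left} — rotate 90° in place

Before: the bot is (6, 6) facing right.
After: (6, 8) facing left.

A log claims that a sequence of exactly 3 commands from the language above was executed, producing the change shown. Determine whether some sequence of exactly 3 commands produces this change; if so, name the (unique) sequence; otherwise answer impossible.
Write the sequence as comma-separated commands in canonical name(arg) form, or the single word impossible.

key: cell and facing (now W) both changed — the 3 commands mix motion and turning
begin: (6, 6) facing right
t=1 turn(left) ⇒ (6, 6) facing up
t=2 move(2) ⇒ (6, 8) facing up
t=3 turn(left) ⇒ (6, 8) facing left
no rival 3-sequence matches.

turn(left), move(2), turn(left)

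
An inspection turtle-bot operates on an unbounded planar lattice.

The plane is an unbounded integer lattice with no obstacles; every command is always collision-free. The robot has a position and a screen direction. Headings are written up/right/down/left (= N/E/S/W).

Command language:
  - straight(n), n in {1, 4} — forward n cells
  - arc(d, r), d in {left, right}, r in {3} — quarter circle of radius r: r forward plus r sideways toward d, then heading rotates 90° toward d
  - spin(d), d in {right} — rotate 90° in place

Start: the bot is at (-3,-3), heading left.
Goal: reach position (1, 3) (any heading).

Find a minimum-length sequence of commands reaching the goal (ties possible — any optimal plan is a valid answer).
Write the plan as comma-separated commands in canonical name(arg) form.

initial: at (-3,-3), heading left
[1] after arc(right, 3): at (-6,0), heading up
[2] after arc(right, 3): at (-3,3), heading right
[3] after straight(4): at (1,3), heading right
minimal: 3 command(s), checked below 3.

arc(right, 3), arc(right, 3), straight(4)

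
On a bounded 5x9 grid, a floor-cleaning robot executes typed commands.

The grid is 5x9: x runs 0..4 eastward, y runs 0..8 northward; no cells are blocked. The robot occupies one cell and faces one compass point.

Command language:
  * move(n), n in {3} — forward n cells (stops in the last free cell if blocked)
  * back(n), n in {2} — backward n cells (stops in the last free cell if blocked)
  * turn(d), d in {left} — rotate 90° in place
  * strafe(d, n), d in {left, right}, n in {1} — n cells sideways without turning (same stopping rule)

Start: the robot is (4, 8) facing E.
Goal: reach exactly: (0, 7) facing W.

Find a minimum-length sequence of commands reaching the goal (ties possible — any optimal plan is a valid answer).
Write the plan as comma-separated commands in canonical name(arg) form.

from: (4, 8) facing E
t=1 back(2) ⇒ (2, 8) facing E
t=2 back(2) ⇒ (0, 8) facing E
t=3 turn(left) ⇒ (0, 8) facing N
t=4 turn(left) ⇒ (0, 8) facing W
t=5 strafe(left, 1) ⇒ (0, 7) facing W
no 4-step plan works, so 5 is optimal.

back(2), back(2), turn(left), turn(left), strafe(left, 1)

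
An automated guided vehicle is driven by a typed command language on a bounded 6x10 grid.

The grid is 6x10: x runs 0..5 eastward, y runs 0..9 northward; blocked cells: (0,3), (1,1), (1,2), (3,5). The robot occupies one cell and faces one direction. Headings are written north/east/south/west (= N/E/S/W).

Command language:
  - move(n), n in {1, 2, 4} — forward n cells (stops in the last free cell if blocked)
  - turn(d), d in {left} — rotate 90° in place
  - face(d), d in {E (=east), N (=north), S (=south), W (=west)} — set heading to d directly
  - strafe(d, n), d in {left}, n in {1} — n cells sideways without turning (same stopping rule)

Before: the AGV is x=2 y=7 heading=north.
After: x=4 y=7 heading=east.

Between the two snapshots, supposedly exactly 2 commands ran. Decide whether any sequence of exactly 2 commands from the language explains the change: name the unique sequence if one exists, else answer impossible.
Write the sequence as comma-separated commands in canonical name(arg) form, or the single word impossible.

key: running move(2) before face(E) would end elsewhere — order is forced
begin: x=2 y=7 heading=north
step 1 (face(E)): x=2 y=7 heading=east
step 2 (move(2)): x=4 y=7 heading=east
no other 2-command option fits: unique.

face(E), move(2)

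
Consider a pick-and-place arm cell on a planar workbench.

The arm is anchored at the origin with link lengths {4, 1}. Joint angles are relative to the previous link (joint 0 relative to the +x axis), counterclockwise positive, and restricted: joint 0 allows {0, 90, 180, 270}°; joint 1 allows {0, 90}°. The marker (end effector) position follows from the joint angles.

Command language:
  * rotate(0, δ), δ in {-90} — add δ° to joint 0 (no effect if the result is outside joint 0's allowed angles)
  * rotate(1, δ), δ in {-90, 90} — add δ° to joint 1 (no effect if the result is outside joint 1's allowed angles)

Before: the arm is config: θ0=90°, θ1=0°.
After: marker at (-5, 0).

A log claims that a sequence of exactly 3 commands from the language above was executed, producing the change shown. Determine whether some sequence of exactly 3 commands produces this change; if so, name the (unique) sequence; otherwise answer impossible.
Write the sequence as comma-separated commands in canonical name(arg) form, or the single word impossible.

rotate(0, -90), rotate(0, -90), rotate(0, -90)

t0: config: θ0=90°, θ1=0°
[1] after rotate(0, -90): config: θ0=0°, θ1=0°
[2] after rotate(0, -90): config: θ0=270°, θ1=0°
[3] after rotate(0, -90): config: θ0=180°, θ1=0°
all 27 alternatives checked — unique.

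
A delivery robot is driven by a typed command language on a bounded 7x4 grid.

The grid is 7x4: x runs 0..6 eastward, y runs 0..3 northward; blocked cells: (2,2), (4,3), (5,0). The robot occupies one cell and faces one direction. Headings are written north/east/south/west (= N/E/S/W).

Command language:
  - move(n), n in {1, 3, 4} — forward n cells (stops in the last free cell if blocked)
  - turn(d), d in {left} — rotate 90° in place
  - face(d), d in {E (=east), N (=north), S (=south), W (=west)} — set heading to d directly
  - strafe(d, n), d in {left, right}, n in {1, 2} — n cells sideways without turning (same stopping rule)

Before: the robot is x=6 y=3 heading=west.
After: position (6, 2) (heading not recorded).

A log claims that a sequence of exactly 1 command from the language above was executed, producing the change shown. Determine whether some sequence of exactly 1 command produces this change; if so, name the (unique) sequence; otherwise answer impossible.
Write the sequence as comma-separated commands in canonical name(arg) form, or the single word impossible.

initial: x=6 y=3 heading=west
1. strafe(left, 1) → x=6 y=2 heading=west
uniquely the one of 12 1-step routes that fits.

strafe(left, 1)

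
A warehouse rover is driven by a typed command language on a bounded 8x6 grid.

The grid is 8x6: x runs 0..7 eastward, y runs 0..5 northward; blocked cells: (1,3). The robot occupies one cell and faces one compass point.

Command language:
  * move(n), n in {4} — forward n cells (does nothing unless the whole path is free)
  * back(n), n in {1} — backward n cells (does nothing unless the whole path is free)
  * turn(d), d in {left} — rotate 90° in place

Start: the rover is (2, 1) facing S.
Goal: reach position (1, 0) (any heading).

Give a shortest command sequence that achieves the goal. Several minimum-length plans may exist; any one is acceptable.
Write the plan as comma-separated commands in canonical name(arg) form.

t0: (2, 1) facing S
step 1 (turn(left)): (2, 1) facing E
step 2 (back(1)): (1, 1) facing E
step 3 (turn(left)): (1, 1) facing N
step 4 (back(1)): (1, 0) facing N
shorter routes all fall short; 4 is best.

turn(left), back(1), turn(left), back(1)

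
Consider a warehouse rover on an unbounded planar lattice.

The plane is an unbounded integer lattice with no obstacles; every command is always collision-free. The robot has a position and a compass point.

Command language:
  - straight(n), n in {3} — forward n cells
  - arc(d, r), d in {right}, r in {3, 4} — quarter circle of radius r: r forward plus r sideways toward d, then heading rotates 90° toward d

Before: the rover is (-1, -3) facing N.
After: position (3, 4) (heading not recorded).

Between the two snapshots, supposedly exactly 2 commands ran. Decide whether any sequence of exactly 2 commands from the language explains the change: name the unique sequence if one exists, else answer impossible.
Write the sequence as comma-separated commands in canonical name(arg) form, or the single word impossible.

key: order matters: swapping straight(3) and arc(right, 4) lands elsewhere
from: (-1, -3) facing N
step 1 (straight(3)): (-1, 0) facing N
step 2 (arc(right, 4)): (3, 4) facing E
all 9 alternatives checked — unique.

straight(3), arc(right, 4)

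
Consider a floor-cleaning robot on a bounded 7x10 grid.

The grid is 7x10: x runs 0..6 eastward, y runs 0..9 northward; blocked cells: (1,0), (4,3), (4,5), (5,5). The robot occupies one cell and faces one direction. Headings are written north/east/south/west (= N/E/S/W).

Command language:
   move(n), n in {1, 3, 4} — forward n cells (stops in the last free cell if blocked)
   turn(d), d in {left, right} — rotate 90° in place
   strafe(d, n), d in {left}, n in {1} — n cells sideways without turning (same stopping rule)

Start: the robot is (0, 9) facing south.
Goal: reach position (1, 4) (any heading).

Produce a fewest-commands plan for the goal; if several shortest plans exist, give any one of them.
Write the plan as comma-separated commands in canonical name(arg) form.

strafe(left, 1), move(4), move(1)

initial: (0, 9) facing south
t=1 strafe(left, 1) ⇒ (1, 9) facing south
t=2 move(4) ⇒ (1, 5) facing south
t=3 move(1) ⇒ (1, 4) facing south
no 2-step plan works, so 3 is optimal.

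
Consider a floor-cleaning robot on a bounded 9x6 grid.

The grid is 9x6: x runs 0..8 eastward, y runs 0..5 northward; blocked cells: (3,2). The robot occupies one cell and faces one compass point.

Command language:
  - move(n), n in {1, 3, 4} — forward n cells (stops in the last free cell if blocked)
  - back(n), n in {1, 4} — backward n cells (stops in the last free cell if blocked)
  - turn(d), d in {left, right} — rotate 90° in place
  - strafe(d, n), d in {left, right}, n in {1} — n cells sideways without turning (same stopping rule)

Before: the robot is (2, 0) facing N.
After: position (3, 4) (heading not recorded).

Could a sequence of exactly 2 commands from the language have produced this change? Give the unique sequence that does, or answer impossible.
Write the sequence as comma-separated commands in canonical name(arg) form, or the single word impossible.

key: order matters: swapping move(4) and strafe(right, 1) lands elsewhere
from: (2, 0) facing N
step 1 (move(4)): (2, 4) facing N
step 2 (strafe(right, 1)): (3, 4) facing N
no rival 2-sequence matches.

move(4), strafe(right, 1)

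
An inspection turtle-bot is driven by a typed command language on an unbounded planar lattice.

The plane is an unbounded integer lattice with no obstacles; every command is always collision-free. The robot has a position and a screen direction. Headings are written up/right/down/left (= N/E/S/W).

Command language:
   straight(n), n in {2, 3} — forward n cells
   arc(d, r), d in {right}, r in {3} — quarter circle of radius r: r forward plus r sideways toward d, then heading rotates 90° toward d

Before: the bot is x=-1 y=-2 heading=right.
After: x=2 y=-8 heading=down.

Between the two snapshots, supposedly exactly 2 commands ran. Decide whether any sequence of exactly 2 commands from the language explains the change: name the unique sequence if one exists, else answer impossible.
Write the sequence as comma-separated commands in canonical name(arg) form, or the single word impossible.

arc(right, 3), straight(3)

key: running straight(3) before arc(right, 3) would end elsewhere — order is forced
initial: x=-1 y=-2 heading=right
[1] after arc(right, 3): x=2 y=-5 heading=down
[2] after straight(3): x=2 y=-8 heading=down
no other 2-command option fits: unique.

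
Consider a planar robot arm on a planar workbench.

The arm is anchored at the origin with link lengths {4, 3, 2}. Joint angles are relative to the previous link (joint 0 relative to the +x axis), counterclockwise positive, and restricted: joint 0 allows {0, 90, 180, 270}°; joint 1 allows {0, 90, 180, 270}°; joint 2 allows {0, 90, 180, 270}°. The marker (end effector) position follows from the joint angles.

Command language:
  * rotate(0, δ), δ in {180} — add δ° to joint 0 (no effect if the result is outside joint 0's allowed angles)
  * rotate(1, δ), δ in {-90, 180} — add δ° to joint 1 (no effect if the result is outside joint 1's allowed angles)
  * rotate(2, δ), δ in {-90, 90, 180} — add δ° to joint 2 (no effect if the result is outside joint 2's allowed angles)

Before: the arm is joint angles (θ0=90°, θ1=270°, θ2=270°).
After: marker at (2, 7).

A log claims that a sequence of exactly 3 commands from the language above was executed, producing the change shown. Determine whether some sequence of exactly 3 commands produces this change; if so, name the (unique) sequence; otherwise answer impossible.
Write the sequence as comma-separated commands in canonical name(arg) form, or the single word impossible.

t0: joint angles (θ0=90°, θ1=270°, θ2=270°)
step 1 (rotate(1, -90)): joint angles (θ0=90°, θ1=180°, θ2=270°)
step 2 (rotate(1, -90)): joint angles (θ0=90°, θ1=90°, θ2=270°)
step 3 (rotate(1, -90)): joint angles (θ0=90°, θ1=0°, θ2=270°)
uniquely the one of 216 3-step routes that fits.

rotate(1, -90), rotate(1, -90), rotate(1, -90)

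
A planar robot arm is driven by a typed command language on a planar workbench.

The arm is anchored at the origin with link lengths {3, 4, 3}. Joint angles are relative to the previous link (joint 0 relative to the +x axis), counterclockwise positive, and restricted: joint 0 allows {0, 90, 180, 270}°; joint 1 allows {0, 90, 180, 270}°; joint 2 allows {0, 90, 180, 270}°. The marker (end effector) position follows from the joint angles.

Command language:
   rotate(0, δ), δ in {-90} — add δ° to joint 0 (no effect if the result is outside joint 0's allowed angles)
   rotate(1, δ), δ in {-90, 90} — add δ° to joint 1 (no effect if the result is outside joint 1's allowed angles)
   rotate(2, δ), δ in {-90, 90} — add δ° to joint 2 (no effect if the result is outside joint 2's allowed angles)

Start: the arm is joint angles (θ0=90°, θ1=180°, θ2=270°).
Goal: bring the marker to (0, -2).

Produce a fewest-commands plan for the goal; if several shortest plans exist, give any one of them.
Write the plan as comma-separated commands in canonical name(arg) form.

initial: joint angles (θ0=90°, θ1=180°, θ2=270°)
1. rotate(0, -90) → joint angles (θ0=0°, θ1=180°, θ2=270°)
2. rotate(0, -90) → joint angles (θ0=270°, θ1=180°, θ2=270°)
3. rotate(2, -90) → joint angles (θ0=270°, θ1=180°, θ2=180°)
no 2-step plan works, so 3 is optimal.

rotate(0, -90), rotate(0, -90), rotate(2, -90)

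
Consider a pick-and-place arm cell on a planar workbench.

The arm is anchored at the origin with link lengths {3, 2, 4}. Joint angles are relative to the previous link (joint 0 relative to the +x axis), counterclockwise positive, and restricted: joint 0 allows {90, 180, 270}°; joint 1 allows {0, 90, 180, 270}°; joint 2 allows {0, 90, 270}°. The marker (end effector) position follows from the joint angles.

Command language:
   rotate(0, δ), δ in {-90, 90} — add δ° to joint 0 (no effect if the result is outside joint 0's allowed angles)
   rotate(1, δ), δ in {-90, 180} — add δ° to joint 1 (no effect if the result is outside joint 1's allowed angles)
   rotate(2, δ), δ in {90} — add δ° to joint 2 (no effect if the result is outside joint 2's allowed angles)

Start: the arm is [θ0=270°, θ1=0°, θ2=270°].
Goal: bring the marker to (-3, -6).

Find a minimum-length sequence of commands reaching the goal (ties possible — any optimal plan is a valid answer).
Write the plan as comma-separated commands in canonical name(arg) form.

rotate(2, 90), rotate(0, -90), rotate(1, 180), rotate(1, -90)

initial: [θ0=270°, θ1=0°, θ2=270°]
t=1 rotate(2, 90) ⇒ [θ0=270°, θ1=0°, θ2=0°]
t=2 rotate(0, -90) ⇒ [θ0=180°, θ1=0°, θ2=0°]
t=3 rotate(1, 180) ⇒ [θ0=180°, θ1=180°, θ2=0°]
t=4 rotate(1, -90) ⇒ [θ0=180°, θ1=90°, θ2=0°]
no 3-step plan works, so 4 is optimal.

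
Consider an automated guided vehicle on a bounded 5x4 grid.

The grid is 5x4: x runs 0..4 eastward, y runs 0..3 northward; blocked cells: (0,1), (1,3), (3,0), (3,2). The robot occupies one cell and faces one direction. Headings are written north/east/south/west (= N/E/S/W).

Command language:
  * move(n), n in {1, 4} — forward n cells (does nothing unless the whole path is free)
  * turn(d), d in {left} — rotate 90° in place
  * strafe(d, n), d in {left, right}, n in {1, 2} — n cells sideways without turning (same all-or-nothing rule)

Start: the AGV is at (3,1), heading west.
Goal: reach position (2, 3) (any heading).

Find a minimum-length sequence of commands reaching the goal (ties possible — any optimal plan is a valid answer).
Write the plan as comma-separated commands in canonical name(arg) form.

start: at (3,1), heading west
step 1 (move(1)): at (2,1), heading west
step 2 (strafe(right, 2)): at (2,3), heading west
minimal: 2 command(s), checked below 2.

move(1), strafe(right, 2)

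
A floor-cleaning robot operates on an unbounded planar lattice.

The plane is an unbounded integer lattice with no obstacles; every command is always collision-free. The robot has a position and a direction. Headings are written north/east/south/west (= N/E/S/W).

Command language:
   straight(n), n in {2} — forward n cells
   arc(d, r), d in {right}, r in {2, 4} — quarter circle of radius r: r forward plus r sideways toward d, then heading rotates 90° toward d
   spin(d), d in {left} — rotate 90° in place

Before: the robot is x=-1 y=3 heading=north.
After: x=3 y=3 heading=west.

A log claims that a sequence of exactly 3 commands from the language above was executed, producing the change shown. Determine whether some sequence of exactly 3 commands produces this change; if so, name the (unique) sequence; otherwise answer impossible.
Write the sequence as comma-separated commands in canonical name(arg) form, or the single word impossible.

arc(right, 4), arc(right, 2), arc(right, 2)

key: order matters: swapping arc(right, 4) and arc(right, 2) lands elsewhere
start: x=-1 y=3 heading=north
t=1 arc(right, 4) ⇒ x=3 y=7 heading=east
t=2 arc(right, 2) ⇒ x=5 y=5 heading=south
t=3 arc(right, 2) ⇒ x=3 y=3 heading=west
uniquely the one of 64 3-step routes that fits.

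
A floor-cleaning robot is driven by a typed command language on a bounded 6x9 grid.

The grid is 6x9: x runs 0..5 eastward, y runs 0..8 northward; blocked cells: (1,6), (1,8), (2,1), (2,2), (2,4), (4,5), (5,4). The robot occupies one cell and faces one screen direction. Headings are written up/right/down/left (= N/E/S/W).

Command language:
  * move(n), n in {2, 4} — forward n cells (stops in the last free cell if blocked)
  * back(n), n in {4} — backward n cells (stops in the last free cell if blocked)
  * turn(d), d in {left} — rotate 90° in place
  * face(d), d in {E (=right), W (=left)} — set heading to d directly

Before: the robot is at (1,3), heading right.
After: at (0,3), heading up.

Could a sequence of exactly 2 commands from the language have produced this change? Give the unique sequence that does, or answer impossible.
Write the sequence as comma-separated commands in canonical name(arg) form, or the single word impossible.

back(4), turn(left)

key: cell and facing (now N) both changed — the 2 commands mix motion and turning
initial: at (1,3), heading right
t=1 back(4) ⇒ at (0,3), heading right
t=2 turn(left) ⇒ at (0,3), heading up
no rival 2-sequence matches.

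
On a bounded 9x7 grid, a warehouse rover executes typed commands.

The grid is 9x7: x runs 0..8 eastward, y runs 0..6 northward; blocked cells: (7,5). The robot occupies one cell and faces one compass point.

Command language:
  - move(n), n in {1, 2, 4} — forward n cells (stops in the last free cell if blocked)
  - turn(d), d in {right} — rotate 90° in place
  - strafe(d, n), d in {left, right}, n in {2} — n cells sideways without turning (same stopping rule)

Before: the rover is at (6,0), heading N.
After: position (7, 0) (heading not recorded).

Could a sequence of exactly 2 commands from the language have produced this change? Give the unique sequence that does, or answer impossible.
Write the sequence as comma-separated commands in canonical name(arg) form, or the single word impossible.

key: running move(1) before turn(right) would end elsewhere — order is forced
from: at (6,0), heading N
1. turn(right) → at (6,0), heading E
2. move(1) → at (7,0), heading E
no other 2-command option fits: unique.

turn(right), move(1)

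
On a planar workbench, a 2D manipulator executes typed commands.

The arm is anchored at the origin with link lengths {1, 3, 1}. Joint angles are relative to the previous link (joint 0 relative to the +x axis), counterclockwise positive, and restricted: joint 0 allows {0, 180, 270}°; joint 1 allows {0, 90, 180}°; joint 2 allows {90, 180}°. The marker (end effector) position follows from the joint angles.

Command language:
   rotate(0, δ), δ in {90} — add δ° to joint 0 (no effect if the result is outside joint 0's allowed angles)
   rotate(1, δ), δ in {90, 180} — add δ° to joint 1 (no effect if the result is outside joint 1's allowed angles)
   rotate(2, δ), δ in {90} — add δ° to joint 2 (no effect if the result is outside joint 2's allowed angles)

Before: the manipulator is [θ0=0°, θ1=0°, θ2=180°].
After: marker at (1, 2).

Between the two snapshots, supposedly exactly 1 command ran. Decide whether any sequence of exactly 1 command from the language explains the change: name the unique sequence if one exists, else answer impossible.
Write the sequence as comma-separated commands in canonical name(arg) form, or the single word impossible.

rotate(1, 90)

t0: [θ0=0°, θ1=0°, θ2=180°]
t=1 rotate(1, 90) ⇒ [θ0=0°, θ1=90°, θ2=180°]
no rival 1-sequence matches.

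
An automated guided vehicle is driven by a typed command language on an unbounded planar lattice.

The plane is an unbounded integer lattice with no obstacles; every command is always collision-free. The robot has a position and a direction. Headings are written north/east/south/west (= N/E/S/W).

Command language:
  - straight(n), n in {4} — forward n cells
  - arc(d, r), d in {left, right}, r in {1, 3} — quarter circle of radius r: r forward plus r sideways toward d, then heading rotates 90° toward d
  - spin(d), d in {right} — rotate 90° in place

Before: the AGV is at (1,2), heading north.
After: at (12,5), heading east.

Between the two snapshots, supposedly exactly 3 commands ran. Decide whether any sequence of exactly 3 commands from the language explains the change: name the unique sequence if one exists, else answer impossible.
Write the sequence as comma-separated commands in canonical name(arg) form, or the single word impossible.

arc(right, 3), straight(4), straight(4)

key: running straight(4) before arc(right, 3) would end elsewhere — order is forced
t0: at (1,2), heading north
1. arc(right, 3) → at (4,5), heading east
2. straight(4) → at (8,5), heading east
3. straight(4) → at (12,5), heading east
uniquely the one of 216 3-step routes that fits.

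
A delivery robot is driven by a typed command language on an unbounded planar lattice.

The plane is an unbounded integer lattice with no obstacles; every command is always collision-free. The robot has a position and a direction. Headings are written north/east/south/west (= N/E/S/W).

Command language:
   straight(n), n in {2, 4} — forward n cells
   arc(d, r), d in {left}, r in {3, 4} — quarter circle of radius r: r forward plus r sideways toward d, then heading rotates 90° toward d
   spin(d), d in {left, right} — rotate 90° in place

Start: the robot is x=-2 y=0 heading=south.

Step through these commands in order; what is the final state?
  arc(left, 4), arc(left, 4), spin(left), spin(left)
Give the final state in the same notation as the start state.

start: x=-2 y=0 heading=south
[1] after arc(left, 4): x=2 y=-4 heading=east
[2] after arc(left, 4): x=6 y=0 heading=north
[3] after spin(left): x=6 y=0 heading=west
[4] after spin(left): x=6 y=0 heading=south

x=6 y=0 heading=south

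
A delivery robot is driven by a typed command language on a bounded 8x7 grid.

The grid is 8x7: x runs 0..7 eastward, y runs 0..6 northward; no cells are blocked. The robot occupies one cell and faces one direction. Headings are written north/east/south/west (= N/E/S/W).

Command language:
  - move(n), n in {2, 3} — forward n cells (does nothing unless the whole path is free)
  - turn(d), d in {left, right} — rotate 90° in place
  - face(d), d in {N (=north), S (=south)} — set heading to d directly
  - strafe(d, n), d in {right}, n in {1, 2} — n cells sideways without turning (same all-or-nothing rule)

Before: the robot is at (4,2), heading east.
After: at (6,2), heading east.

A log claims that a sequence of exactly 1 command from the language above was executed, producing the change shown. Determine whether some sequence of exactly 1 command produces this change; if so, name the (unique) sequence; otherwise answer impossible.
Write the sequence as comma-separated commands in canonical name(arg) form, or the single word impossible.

move(2)

key: still facing E — the one step turns nothing
begin: at (4,2), heading east
t=1 move(2) ⇒ at (6,2), heading east
no other 1-command option fits: unique.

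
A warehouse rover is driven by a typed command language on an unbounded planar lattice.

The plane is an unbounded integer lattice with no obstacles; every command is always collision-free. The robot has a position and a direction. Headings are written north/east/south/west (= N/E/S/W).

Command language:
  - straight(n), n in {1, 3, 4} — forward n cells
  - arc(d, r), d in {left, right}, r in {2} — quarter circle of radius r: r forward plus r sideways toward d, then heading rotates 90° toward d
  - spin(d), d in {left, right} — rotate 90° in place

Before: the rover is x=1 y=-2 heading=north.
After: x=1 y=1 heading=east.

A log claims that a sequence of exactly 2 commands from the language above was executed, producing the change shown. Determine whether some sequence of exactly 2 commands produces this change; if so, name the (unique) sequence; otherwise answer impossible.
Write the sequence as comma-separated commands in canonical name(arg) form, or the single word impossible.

key: order matters: swapping straight(3) and spin(right) lands elsewhere
begin: x=1 y=-2 heading=north
step 1 (straight(3)): x=1 y=1 heading=north
step 2 (spin(right)): x=1 y=1 heading=east
no rival 2-sequence matches.

straight(3), spin(right)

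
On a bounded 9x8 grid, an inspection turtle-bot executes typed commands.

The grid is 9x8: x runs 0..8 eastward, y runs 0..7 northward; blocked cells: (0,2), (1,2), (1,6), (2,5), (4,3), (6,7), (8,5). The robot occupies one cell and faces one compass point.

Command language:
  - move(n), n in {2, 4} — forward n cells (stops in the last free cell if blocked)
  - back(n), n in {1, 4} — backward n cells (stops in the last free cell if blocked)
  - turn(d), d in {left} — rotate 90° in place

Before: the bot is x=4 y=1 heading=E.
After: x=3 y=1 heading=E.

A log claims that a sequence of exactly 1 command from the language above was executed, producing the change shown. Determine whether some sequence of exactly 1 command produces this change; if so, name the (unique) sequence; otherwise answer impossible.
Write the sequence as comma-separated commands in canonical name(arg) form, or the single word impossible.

key: still facing E — the one step turns nothing
initial: x=4 y=1 heading=E
1. back(1) → x=3 y=1 heading=E
uniquely the one of 5 1-step routes that fits.

back(1)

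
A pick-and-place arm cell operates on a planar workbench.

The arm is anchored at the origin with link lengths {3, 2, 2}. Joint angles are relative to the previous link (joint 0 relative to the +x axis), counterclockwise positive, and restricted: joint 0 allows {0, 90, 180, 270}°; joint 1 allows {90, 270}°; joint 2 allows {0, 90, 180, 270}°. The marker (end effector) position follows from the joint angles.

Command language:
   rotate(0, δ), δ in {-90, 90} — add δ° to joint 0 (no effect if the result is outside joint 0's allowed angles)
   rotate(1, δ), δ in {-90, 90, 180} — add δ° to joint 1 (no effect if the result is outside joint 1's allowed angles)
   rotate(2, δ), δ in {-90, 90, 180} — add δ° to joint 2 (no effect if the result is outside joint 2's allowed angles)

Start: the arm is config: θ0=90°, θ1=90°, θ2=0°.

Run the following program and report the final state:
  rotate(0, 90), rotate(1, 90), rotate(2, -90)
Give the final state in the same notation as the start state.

initial: config: θ0=90°, θ1=90°, θ2=0°
[1] after rotate(0, 90): config: θ0=180°, θ1=90°, θ2=0°
[2] after rotate(1, 90): config: θ0=180°, θ1=90°, θ2=0°
[3] after rotate(2, -90): config: θ0=180°, θ1=90°, θ2=270°

config: θ0=180°, θ1=90°, θ2=270°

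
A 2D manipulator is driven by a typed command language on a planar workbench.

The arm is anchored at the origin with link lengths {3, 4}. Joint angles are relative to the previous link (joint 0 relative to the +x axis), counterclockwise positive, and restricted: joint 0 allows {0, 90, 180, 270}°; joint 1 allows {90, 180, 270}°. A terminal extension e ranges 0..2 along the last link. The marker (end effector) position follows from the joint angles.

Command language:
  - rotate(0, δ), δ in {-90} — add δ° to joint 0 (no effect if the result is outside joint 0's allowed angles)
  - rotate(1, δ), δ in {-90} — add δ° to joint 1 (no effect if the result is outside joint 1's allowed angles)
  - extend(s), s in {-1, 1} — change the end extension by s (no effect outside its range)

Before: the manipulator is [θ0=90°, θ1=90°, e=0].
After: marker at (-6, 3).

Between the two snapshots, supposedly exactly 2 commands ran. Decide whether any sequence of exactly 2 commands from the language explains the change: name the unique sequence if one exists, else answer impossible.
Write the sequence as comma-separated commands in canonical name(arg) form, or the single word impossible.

start: [θ0=90°, θ1=90°, e=0]
t=1 extend(1) ⇒ [θ0=90°, θ1=90°, e=1]
t=2 extend(1) ⇒ [θ0=90°, θ1=90°, e=2]
no other 2-command option fits: unique.

extend(1), extend(1)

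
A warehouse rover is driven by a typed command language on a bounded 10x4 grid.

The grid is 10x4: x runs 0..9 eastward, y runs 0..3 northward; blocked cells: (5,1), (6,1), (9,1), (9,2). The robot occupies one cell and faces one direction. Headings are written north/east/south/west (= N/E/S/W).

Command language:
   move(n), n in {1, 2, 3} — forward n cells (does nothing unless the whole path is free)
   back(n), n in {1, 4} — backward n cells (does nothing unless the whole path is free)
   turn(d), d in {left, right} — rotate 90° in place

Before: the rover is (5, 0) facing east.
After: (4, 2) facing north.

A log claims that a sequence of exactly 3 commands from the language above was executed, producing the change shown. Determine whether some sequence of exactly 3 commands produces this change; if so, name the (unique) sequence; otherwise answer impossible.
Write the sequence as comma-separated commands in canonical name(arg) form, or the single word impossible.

key: order matters: swapping back(1) and move(2) lands elsewhere
begin: (5, 0) facing east
t=1 back(1) ⇒ (4, 0) facing east
t=2 turn(left) ⇒ (4, 0) facing north
t=3 move(2) ⇒ (4, 2) facing north
uniquely the one of 343 3-step routes that fits.

back(1), turn(left), move(2)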